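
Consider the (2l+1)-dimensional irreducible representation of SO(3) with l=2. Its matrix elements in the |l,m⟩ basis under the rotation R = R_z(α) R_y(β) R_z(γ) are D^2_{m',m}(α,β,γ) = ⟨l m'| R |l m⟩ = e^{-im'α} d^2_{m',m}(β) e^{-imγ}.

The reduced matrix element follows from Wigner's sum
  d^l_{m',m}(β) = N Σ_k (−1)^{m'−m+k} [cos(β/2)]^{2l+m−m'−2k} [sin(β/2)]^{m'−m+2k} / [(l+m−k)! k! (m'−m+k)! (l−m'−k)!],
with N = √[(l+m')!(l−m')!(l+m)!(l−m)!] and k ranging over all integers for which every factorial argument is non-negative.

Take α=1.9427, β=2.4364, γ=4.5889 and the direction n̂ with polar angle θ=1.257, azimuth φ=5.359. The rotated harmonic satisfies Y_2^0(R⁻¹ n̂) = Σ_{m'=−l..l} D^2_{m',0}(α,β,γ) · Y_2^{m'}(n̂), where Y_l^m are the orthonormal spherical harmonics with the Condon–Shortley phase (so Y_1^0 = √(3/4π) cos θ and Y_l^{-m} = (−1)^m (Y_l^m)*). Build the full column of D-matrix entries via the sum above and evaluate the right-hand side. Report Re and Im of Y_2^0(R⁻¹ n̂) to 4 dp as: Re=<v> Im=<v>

Need the full column D^2_{m',0} for m'=−2..2 at α=1.9427, β=2.4364, γ=4.5889.
cos(β/2)=0.345336, sin(β/2)=0.938479
d^2_{-2,0}: single k=2 term ⇒ +0.257281;  D = -0.189332-0.174204i
d^2_{-1,0}: k∈[1..2] ⇒ +0.094673 -0.699183 = -0.604511;  D = +0.219673-0.563185i
d^2_{0,0}: k∈[0..2] ⇒ +0.014222 -0.420138 +0.775709 = +0.369793;  D = +0.369793+0.000000i
d^2_{1,0}: k∈[0..1] ⇒ -0.094673 +0.699183 = +0.604511;  D = -0.219673-0.563185i
d^2_{2,0}: single k=0 term ⇒ +0.257281;  D = -0.189332+0.174204i
Y_2^{m'}(θ=1.257,φ=5.359) and Σ D·Y over m':
  (-0.1893-0.1742i)·(-0.0958+0.3361i)  (+0.2197-0.5632i)·(+0.1367+0.1810i)  (+0.3698+0.0000i)·(-0.2252+0.0000i)  (-0.2197-0.5632i)·(-0.1367+0.1810i)  (-0.1893+0.1742i)·(-0.0958-0.3361i)
Y_2^0(R⁻¹ n̂) = +0.334014+0.000000i

Re=0.3340 Im=0.0000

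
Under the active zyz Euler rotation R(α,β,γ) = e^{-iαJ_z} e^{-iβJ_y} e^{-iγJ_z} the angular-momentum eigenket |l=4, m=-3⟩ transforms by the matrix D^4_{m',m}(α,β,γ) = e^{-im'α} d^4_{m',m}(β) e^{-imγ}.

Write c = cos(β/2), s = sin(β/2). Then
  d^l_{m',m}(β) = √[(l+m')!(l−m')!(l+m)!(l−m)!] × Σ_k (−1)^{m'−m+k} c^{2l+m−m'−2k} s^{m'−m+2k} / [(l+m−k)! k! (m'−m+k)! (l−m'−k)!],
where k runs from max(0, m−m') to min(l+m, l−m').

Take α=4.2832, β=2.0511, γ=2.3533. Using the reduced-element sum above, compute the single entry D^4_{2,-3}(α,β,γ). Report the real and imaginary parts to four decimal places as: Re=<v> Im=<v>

D^4_{2,-3}(4.2832,2.0511,2.3533) = e^{-i·2·4.2832}·d^4_{2,-3}(2.0511)·e^{-i·-3·2.3533}. Compute d first:
Half-angle: c=0.518629, s=0.855000. N=√(720·2·1·5040)=2693.993318
Admissible k: 0..1 (factorial args all ≥0)
  k=0: (−1)^5·2693.9933/(240)·0.5186^3·0.8550^5 = -0.715458
  k=1: (−1)^6·2693.9933/(720)·0.5186^1·0.8550^7 = +0.648159
d^4_{2,-3}(2.0511) = -0.715458 +0.648159 = -0.067299
Attach z-rotation phases: D = e^{-i(2)(4.2832)}·(-0.067299)·e^{-i(-3)(2.3533)} = -0.004324+0.067160i

Re=-0.0043 Im=0.0672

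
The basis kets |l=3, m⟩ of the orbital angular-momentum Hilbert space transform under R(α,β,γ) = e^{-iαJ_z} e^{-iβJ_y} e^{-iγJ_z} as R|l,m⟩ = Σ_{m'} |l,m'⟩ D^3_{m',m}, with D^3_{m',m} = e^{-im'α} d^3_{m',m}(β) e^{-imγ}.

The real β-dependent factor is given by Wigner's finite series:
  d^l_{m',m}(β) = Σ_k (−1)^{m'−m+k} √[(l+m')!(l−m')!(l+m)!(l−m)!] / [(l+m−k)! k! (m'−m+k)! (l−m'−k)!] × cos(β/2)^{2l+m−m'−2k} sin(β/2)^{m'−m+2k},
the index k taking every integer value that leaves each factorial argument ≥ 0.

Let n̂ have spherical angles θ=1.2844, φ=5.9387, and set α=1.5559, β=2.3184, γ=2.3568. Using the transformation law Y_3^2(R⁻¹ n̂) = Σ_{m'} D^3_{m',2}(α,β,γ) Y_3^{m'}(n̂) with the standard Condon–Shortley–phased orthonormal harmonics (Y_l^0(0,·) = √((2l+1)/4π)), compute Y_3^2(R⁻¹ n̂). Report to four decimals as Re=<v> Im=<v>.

Need the full column D^3_{m',2} for m'=−3..3 at α=1.5559, β=2.3184, γ=2.3568.
cos(β/2)=0.400073, sin(β/2)=0.916483
d^3_{-3,2}: single k=5 term ⇒ +0.633633;  D = +0.632965-0.029074i
d^3_{-2,2}: k∈[4..5] ⇒ +0.564607 -0.592581 = -0.027973;  D = +0.000867+0.027960i
d^3_{-1,2}: k∈[3..4] ⇒ +0.311760 -0.818016 = -0.506256;  D = +0.506190-0.008154i
d^3_{0,2}: k∈[2..3] ⇒ +0.117860 -0.618496 = -0.500636;  D = -0.000606-0.500636i
d^3_{1,2}: k∈[1..2] ⇒ +0.029704 -0.311760 = -0.282056;  D = -0.282030-0.003860i
d^3_{2,2}: k∈[0..1] ⇒ +0.004100 -0.107591 = -0.103490;  D = -0.002958+0.103448i
d^3_{3,2}: single k=0 term ⇒ -0.023009;  D = +0.022987+0.001000i
Y_3^{m'}(θ=1.2844,φ=5.9387) and Σ D·Y over m':
  (+0.6330-0.0291i)·(+0.1885+0.3164i)  (+0.0009+0.0280i)·(+0.2051+0.1689i)  (+0.5062-0.0082i)·(-0.1754-0.0629i)  (-0.0006-0.5006i)·(-0.2742+0.0000i)  (-0.2820-0.0039i)·(+0.1754-0.0629i)  (-0.0030+0.1034i)·(+0.2051-0.1689i)  (+0.0230+0.0010i)·(-0.1885+0.3164i)
Y_3^2(R⁻¹ n̂) = -0.002627+0.353382i

Re=-0.0026 Im=0.3534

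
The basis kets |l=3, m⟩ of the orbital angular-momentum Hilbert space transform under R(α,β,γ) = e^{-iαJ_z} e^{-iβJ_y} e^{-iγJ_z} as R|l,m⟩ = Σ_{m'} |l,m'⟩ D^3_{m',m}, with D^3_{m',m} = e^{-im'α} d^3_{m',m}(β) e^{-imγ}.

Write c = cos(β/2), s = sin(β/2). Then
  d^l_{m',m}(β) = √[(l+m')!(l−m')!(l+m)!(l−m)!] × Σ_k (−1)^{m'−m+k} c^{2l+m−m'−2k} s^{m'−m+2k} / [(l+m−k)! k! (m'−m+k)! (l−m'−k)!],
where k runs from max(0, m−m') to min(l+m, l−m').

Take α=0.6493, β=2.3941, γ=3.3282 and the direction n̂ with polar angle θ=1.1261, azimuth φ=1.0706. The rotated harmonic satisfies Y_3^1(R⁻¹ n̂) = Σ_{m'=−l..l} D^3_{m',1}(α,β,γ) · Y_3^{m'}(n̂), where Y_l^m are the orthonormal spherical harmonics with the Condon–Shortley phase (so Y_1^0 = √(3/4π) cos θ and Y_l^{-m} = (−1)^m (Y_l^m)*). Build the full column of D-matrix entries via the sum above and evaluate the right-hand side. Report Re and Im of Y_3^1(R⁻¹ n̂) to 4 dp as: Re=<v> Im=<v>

Need the full column D^3_{m',1} for m'=−3..3 at α=0.6493, β=2.3941, γ=3.3282.
cos(β/2)=0.365106, sin(β/2)=0.930966
d^3_{-3,1}: single k=4 term ⇒ +0.387809;  D = +0.073430-0.380794i
d^3_{-2,1}: k∈[3..4] ⇒ +0.248363 -0.807398 = -0.559035;  D = +0.247583+0.501221i
d^3_{-1,1}: k∈[2..4] ⇒ +0.092405 -0.801056 +0.651033 = -0.057618;  D = +0.051559+0.025718i
d^3_{0,1}: k∈[1..3] ⇒ +0.020923 -0.408102 +0.884461 = +0.497281;  D = -0.488648+0.092259i
d^3_{1,1}: k∈[0..2] ⇒ +0.002369 -0.123206 +0.600792 = +0.479954;  D = -0.321812+0.356081i
d^3_{2,1}: k∈[0..1] ⇒ -0.019100 +0.248363 = +0.229264;  D = -0.019598+0.228424i
d^3_{3,1}: single k=0 term ⇒ +0.059647;  D = +0.031871+0.050418i
Y_3^{m'}(θ=1.1261,φ=1.0706) and Σ D·Y over m':
  (+0.0734-0.3808i)·(-0.3062+0.0215i)  (+0.2476+0.5012i)·(-0.1935-0.3016i)  (+0.0516+0.0257i)·(-0.0105+0.0191i)  (-0.4886+0.0923i)·(-0.3331+0.0000i)  (-0.3218+0.3561i)·(+0.0105+0.0191i)  (-0.0196+0.2284i)·(-0.1935+0.3016i)  (+0.0319+0.0504i)·(+0.3062+0.0215i)
Y_3^1(R⁻¹ n̂) = +0.184092-0.119874i

Re=0.1841 Im=-0.1199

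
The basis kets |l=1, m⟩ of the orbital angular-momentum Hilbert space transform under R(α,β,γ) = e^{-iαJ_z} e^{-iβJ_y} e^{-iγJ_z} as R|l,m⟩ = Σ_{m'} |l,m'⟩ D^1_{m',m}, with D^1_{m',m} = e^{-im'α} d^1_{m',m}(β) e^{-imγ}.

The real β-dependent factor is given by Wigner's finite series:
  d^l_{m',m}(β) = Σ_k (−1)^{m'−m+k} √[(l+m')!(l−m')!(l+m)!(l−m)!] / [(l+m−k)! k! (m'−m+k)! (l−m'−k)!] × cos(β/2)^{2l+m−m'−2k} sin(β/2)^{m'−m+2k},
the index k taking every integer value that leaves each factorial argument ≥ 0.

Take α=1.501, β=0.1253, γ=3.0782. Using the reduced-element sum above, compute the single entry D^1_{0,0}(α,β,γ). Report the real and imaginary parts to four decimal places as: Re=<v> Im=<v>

Re=0.9922 Im=0.0000

D^1_{0,0}(1.501,0.1253,3.0782) = e^{-i·0·1.501}·d^1_{0,0}(0.1253)·e^{-i·0·3.0782}. Compute d first:
Half-angle: c=0.998038, s=0.062609. N=√(1·1·1·1)=1.000000
k: max(0,(0)−(0))=0 … min(1+(0),1−(0))=1
  k=0: (−1)^0·1.0000/(1)·0.9980^2·0.0626^0 = +0.996080
  k=1: (−1)^1·1.0000/(1)·0.9980^0·0.0626^2 = -0.003920
d^1_{0,0}(0.1253) = +0.996080 -0.003920 = +0.992160
Phases: e^{-i·(0)·1.501}=+1.000000+0.000000i, e^{-i·(0)·3.0782}=+1.000000+0.000000i ⇒ D=+0.992160+0.000000i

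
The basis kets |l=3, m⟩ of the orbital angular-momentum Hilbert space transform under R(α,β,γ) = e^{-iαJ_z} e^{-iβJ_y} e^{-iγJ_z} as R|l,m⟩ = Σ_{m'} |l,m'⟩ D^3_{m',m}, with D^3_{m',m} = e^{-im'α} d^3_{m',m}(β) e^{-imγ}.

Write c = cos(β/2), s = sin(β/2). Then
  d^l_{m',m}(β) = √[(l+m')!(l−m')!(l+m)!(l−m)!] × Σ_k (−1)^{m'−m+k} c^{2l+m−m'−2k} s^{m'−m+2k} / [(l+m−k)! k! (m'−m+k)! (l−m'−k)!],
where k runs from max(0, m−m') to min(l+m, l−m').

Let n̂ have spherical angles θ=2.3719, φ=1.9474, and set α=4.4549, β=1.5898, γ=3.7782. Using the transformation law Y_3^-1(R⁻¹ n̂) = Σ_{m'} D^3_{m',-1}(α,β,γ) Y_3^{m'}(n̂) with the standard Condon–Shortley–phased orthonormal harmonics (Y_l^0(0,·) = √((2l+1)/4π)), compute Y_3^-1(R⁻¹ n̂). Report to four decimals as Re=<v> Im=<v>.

Need the full column D^3_{m',-1} for m'=−3..3 at α=4.4549, β=1.5898, γ=3.7782.
cos(β/2)=0.700356, sin(β/2)=0.713794
d^3_{-3,-1}: single k=2 term ⇒ +0.474752;  D = -0.064301-0.470377i
d^3_{-2,-1}: k∈[1..2] ⇒ +0.380336 -0.790141 = -0.409805;  D = -0.406778-0.049722i
d^3_{-1,-1}: k∈[0..2] ⇒ +0.118009 -0.980643 +0.763976 = -0.098659;  D = +0.036514-0.091653i
d^3_{0,-1}: k∈[0..2] ⇒ -0.416637 +1.298335 -0.449545 = +0.432153;  D = -0.347502-0.256902i
d^3_{1,-1}: k∈[0..2] ⇒ +0.735482 -1.018635 +0.132262 = -0.150890;  D = -0.117640+0.094491i
d^3_{2,-1}: k∈[0..1] ⇒ -0.790141 +0.410376 = -0.379765;  D = -0.154580-0.346881i
d^3_{3,-1}: single k=0 term ⇒ +0.493144;  D = -0.486710+0.079405i
Y_3^{m'}(θ=2.3719,φ=1.9474) and Σ D·Y over m':
  (-0.0643-0.4704i)·(+0.1272+0.0600i)  (-0.4068-0.0497i)·(+0.2593-0.2431i)  (+0.0365-0.0917i)·(-0.1306-0.3301i)  (-0.3475-0.2569i)·(+0.1130+0.0000i)  (-0.1176+0.0945i)·(+0.1306-0.3301i)  (-0.1546-0.3469i)·(+0.2593+0.2431i)  (-0.4867+0.0794i)·(-0.1272+0.0600i)
Y_3^-1(R⁻¹ n̂) = -0.054571-0.122438i

Re=-0.0546 Im=-0.1224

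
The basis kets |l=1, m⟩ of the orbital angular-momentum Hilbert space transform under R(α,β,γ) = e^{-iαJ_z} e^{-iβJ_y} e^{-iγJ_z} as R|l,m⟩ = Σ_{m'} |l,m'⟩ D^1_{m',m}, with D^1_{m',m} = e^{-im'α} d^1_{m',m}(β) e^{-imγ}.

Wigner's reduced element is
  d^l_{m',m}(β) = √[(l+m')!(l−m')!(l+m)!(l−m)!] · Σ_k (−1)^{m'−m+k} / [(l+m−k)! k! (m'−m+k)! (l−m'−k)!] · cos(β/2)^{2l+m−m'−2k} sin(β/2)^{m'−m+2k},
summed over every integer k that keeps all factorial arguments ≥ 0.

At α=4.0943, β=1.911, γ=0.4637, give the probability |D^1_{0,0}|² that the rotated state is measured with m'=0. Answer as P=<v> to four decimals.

D^1_{0,0}(4.0943,1.911,0.4637) = e^{-i·0·4.0943}·d^1_{0,0}(1.911)·e^{-i·0·0.4637}. Compute d first:
c=cos(1.911/2)=0.577201, s=sin(1.911/2)=0.816602; N=√[1·1·1·1]=1.000000
The bounds max(0,m−m')=0 and min(l+m,l−m')=1 give 2 terms
  k=0: (−1)^0·1.0000/(1)·0.5772^2·0.8166^0 = +0.333160
  k=1: (−1)^1·1.0000/(1)·0.5772^0·0.8166^2 = -0.666840
d^1_{0,0}(1.911) = +0.333160 -0.666840 = -0.333679
|D^1_{0,0}|² = |d^1_{0,0}(β)|² = (-0.333679)² = 0.111342 (the z-rotation phases have unit modulus)

P=0.1113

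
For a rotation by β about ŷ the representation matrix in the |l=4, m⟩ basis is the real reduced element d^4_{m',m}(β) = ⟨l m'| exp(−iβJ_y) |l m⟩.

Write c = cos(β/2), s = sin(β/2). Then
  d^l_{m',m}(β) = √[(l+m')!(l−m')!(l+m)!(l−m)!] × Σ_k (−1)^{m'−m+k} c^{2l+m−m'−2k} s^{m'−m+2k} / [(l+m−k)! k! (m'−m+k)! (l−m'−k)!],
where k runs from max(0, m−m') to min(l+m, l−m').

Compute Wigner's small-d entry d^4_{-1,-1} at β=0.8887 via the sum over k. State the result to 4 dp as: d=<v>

d=-0.4307

d^4_{-1,-1}(β=0.8887) via Wigner's sum:
With c≡cos(β/2)=0.902890 and s≡sin(β/2)=0.429871, N=[6·120·6·120]^{1/2}=720.000000
The bounds max(0,m−m')=0 and min(l+m,l−m')=3 give 4 terms
  k=0: (−1)^0·720.0000/(720)·0.9029^8·0.4299^0 = +0.441652
  k=1: (−1)^1·720.0000/(48)·0.9029^6·0.4299^2 = -1.501681
  k=2: (−1)^2·720.0000/(24)·0.9029^4·0.4299^4 = +0.680791
  k=3: (−1)^3·720.0000/(72)·0.9029^2·0.4299^6 = -0.051440
d^4_{-1,-1}(0.8887) = +0.441652 -1.501681 +0.680791 -0.051440 = -0.430677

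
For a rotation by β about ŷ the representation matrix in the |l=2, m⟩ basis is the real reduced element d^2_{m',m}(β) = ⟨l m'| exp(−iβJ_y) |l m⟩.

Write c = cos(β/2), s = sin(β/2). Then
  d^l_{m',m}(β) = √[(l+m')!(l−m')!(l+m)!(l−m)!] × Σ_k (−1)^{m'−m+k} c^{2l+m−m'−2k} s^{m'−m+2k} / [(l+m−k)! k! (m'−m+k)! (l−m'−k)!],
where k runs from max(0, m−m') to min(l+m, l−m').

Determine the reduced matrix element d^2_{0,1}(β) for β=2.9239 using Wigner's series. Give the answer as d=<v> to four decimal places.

d=-0.2583

d^2_{0,1}(β=2.9239) via Wigner's sum:
With c≡cos(β/2)=0.108632 and s≡sin(β/2)=0.994082, N=[2·2·6·1]^{1/2}=4.898979
Admissible k: 1..2 (factorial args all ≥0)
  k=1: (−1)^0·4.8990/(2)·0.1086^3·0.9941^1 = +0.003122
  k=2: (−1)^1·4.8990/(2)·0.1086^1·0.9941^3 = -0.261396
d^2_{0,1}(2.9239) = +0.003122 -0.261396 = -0.258274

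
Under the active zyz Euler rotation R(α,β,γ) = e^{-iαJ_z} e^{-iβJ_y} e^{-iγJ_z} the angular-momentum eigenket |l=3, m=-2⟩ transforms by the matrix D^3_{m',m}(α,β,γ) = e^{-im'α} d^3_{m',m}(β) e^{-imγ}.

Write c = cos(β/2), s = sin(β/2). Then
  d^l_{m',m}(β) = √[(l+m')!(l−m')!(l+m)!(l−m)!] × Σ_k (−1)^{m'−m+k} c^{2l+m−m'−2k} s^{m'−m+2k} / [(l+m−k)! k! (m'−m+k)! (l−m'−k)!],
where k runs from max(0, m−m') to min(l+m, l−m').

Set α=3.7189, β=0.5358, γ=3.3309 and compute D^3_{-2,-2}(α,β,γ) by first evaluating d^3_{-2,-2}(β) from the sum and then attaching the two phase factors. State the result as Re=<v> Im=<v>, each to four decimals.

Split into d^3_{-2,-2}(β=0.5358) × two z-phases.
c=cos(0.5358/2)=0.964329, s=sin(0.5358/2)=0.264707; N=√[1·120·1·120]=120.000000
The bounds max(0,m−m')=0 and min(l+m,l−m')=1 give 2 terms
  k=0: (−1)^0·120.0000/(120)·0.9643^6·0.2647^0 = +0.804176
  k=1: (−1)^1·120.0000/(24)·0.9643^4·0.2647^2 = -0.302971
d^3_{-2,-2}(0.5358) = +0.804176 -0.302971 = +0.501205
Attach z-rotation phases: D = e^{-i(-2)(3.7189)}·(+0.501205)·e^{-i(-2)(3.3309)} = +0.018824+0.500851i

Re=0.0188 Im=0.5009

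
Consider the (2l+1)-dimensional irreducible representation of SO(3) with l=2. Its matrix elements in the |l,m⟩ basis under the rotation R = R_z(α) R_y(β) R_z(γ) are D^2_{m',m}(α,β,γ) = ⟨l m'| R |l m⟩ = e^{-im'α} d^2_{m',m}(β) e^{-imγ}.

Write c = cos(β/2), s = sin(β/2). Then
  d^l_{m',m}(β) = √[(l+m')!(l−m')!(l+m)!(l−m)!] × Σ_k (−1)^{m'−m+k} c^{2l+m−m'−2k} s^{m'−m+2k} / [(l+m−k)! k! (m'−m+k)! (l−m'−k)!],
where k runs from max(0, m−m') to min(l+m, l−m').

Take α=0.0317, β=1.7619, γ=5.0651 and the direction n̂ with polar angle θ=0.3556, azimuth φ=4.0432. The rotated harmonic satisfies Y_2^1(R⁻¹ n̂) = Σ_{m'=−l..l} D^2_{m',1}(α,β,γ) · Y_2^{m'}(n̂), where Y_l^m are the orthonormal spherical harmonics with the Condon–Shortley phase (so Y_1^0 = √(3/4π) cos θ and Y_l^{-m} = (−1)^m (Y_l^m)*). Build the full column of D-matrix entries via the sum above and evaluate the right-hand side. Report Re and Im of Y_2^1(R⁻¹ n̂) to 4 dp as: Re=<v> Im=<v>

Re=-0.0165 Im=-0.2819

Need the full column D^2_{m',1} for m'=−2..2 at α=0.0317, β=1.7619, γ=5.0651.
cos(β/2)=0.636419, sin(β/2)=0.771344
d^2_{-2,1}: single k=3 term ⇒ +0.584140;  D = +0.166650+0.559863i
d^2_{-1,1}: k∈[2..3] ⇒ +0.722941 -0.353991 = +0.368951;  D = +0.116414+0.350103i
d^2_{0,1}: k∈[1..2] ⇒ +0.487026 -0.715422 = -0.228396;  D = -0.078898-0.214336i
d^2_{1,1}: k∈[0..1] ⇒ +0.164048 -0.722941 = -0.558893;  D = -0.209592-0.518105i
d^2_{2,1}: single k=0 term ⇒ -0.397655;  D = -0.160735-0.363722i
Y_2^{m'}(θ=0.3556,φ=4.0432) and Σ D·Y over m':
  (+0.1667+0.5599i)·(-0.0108-0.0456i)  (+0.1164+0.3501i)·(-0.1564+0.1978i)  (-0.0789-0.2143i)·(+0.5161+0.0000i)  (-0.2096-0.5181i)·(+0.1564+0.1978i)  (-0.1607-0.3637i)·(-0.0108+0.0456i)
Y_2^1(R⁻¹ n̂) = -0.016471-0.281876i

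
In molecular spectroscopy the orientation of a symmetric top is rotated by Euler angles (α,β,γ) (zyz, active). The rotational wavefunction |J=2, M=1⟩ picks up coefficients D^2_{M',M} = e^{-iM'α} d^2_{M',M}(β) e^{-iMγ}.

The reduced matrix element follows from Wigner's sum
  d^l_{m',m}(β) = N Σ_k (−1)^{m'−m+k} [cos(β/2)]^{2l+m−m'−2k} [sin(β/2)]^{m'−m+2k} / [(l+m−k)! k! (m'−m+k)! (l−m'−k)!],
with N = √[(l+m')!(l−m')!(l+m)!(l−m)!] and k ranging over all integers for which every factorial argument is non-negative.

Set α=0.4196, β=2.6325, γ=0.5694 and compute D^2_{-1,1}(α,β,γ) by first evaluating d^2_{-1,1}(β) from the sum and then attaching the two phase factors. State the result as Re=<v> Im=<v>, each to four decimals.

D^2_{-1,1}(0.4196,2.6325,0.5694) = e^{-i·-1·0.4196}·d^2_{-1,1}(2.6325)·e^{-i·1·0.5694}. Compute d first:
With c≡cos(β/2)=0.251806 and s≡sin(β/2)=0.967778, N=[1·6·6·1]^{1/2}=6.000000
The bounds max(0,m−m')=2 and min(l+m,l−m')=3 give 2 terms
  k=2: (−1)^0·6.0000/(2)·0.2518^2·0.9678^2 = +0.178158
  k=3: (−1)^1·6.0000/(6)·0.2518^0·0.9678^4 = -0.877207
d^2_{-1,1}(2.6325) = +0.178158 -0.877207 = -0.699049
Attach z-rotation phases: D = e^{-i(-1)(0.4196)}·(-0.699049)·e^{-i(1)(0.5694)} = -0.691221+0.104326i

Re=-0.6912 Im=0.1043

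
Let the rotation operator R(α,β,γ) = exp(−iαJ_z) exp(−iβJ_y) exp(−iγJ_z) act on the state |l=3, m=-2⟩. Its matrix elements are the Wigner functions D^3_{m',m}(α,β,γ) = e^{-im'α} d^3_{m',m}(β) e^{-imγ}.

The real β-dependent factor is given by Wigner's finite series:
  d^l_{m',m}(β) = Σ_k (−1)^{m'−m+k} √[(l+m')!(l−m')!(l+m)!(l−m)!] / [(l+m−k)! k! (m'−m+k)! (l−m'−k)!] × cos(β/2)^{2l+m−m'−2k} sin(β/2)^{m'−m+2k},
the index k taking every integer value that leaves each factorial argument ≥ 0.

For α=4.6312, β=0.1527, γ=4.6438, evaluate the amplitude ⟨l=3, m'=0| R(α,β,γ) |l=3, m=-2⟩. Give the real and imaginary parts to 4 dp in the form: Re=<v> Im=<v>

D^3_{0,-2}(4.6312,0.1527,4.6438) = e^{-i·0·4.6312}·d^3_{0,-2}(0.1527)·e^{-i·-2·4.6438}. Compute d first:
With c≡cos(β/2)=0.997087 and s≡sin(β/2)=0.076276, N=[6·6·1·120]^{1/2}=65.726707
k∈{0,1} keeps every argument non-negative
  k=0: (−1)^2·65.7267/(12)·0.9971^4·0.0763^2 = +0.031497
  k=1: (−1)^3·65.7267/(12)·0.9971^2·0.0763^4 = -0.000184
d^3_{0,-2}(0.1527) = +0.031497 -0.000184 = +0.031312
Attach z-rotation phases: D = e^{-i(0)(4.6312)}·(+0.031312)·e^{-i(-2)(4.6438)} = -0.031018+0.004282i

Re=-0.0310 Im=0.0043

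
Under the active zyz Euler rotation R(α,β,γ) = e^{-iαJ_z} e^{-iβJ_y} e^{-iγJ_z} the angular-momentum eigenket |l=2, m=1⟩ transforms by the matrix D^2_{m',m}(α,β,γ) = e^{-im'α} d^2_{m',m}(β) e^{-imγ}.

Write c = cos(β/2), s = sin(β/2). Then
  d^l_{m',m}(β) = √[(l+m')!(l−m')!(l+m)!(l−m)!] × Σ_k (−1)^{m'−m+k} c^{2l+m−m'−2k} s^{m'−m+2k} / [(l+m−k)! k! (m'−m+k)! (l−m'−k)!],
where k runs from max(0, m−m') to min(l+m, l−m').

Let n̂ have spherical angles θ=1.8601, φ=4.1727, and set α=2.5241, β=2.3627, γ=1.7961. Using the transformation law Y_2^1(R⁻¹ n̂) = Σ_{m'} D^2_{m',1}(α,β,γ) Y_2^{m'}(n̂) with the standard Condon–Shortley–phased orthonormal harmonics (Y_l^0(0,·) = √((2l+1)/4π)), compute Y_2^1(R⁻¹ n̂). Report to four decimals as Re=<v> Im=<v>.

Need the full column D^2_{m',1} for m'=−2..2 at α=2.5241, β=2.3627, γ=1.7961.
cos(β/2)=0.379676, sin(β/2)=0.925119
d^2_{-2,1}: single k=3 term ⇒ +0.601225;  D = -0.597557-0.066305i
d^2_{-1,1}: k∈[2..3] ⇒ +0.370121 -0.732472 = -0.362351;  D = -0.270498-0.241101i
d^2_{0,1}: k∈[1..2] ⇒ +0.124026 -0.736347 = -0.612321;  D = +0.136794+0.596845i
d^2_{1,1}: k∈[0..1] ⇒ +0.020780 -0.370121 = -0.349341;  D = +0.133522-0.322817i
d^2_{2,1}: single k=0 term ⇒ -0.101267;  D = -0.085739+0.053887i
Y_2^{m'}(θ=1.8601,φ=4.1727) and Σ D·Y over m':
  (-0.5976-0.0663i)·(-0.1674-0.3128i)  (-0.2705-0.2411i)·(+0.1085-0.1812i)  (+0.1368+0.5968i)·(-0.2384+0.0000i)  (+0.1335-0.3228i)·(-0.1085-0.1812i)  (-0.0857+0.0539i)·(-0.1674+0.3128i)
Y_2^1(R⁻¹ n̂) = -0.101846+0.053613i

Re=-0.1018 Im=0.0536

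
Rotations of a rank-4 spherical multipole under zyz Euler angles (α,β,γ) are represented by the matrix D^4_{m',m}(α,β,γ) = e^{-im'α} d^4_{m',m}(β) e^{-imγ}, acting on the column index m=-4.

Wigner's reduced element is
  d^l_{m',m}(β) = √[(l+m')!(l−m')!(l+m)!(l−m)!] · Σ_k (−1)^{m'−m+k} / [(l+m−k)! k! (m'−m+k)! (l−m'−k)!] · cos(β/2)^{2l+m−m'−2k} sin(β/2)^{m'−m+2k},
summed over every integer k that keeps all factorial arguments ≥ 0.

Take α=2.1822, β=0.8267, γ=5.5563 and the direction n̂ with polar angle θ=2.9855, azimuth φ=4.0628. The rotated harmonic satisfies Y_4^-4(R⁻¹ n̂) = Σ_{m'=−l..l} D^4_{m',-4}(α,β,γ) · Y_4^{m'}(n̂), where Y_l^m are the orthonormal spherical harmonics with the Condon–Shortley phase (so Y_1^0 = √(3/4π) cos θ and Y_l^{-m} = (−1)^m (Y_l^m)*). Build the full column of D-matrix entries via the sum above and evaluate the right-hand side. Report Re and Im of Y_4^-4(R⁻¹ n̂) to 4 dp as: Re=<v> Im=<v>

Need the full column D^4_{m',-4} for m'=−4..4 at α=2.1822, β=0.8267, γ=5.5563.
cos(β/2)=0.915780, sin(β/2)=0.401679
d^4_{-4,-4}: single k=0 term ⇒ +0.494687;  D = +0.442842-0.220469i
d^4_{-3,-4}: single k=0 term ⇒ -0.613711;  D = +0.539326+0.292863i
d^4_{-2,-4}: single k=0 term ⇒ +0.503600;  D = +0.057255+0.500335i
d^4_{-1,-4}: single k=0 term ⇒ -0.312384;  D = -0.233749+0.207233i
d^4_{0,-4}: single k=0 term ⇒ +0.153191;  D = -0.149014-0.035528i
d^4_{1,-4}: single k=0 term ⇒ -0.060099;  D = -0.022144-0.055870i
d^4_{2,-4}: single k=0 term ⇒ +0.018640;  D = +0.010247-0.015571i
d^4_{3,-4}: single k=0 term ⇒ -0.004370;  D = +0.004368-0.000128i
d^4_{4,-4}: single k=0 term ⇒ +0.000678;  D = +0.000405+0.000543i
Y_4^{m'}(θ=2.9855,φ=4.0628) and Σ D·Y over m':
  (+0.4428-0.2205i)·(-0.0002+0.0001i)  (+0.5393+0.2929i)·(-0.0043-0.0017i)  (+0.0573+0.5003i)·(-0.0126-0.0454i)  (-0.2337+0.2072i)·(+0.1683-0.2216i)  (-0.1490-0.0355i)·(+0.7462+0.0000i)  (-0.0221-0.0559i)·(-0.1683-0.2216i)  (+0.0102-0.0156i)·(-0.0126+0.0454i)  (+0.0044-0.0001i)·(+0.0043-0.0017i)  (+0.0004+0.0005i)·(-0.0002-0.0001i)
Y_4^-4(R⁻¹ n̂) = -0.092569+0.064140i

Re=-0.0926 Im=0.0641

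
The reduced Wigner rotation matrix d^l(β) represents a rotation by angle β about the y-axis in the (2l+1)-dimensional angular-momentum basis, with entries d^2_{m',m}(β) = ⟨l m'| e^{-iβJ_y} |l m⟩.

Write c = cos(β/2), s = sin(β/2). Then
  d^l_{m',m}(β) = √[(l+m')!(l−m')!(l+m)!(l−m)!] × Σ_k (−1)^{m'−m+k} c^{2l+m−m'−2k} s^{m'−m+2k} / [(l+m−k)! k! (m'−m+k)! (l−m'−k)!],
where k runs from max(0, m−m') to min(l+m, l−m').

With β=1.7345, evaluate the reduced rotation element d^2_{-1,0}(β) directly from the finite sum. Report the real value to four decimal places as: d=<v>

d^2_{-1,0}(β=1.7345) via Wigner's sum:
c=cos(1.7345/2)=0.646926, s=sin(1.7345/2)=0.762553; N=√[1·6·2·2]=4.898979
The bounds max(0,m−m')=1 and min(l+m,l−m')=2 give 2 terms
  k=1: (−1)^0·4.8990/(2)·0.6469^3·0.7626^1 = +0.505719
  k=2: (−1)^1·4.8990/(2)·0.6469^1·0.7626^3 = -0.702651
d^2_{-1,0}(1.7345) = +0.505719 -0.702651 = -0.196932

d=-0.1969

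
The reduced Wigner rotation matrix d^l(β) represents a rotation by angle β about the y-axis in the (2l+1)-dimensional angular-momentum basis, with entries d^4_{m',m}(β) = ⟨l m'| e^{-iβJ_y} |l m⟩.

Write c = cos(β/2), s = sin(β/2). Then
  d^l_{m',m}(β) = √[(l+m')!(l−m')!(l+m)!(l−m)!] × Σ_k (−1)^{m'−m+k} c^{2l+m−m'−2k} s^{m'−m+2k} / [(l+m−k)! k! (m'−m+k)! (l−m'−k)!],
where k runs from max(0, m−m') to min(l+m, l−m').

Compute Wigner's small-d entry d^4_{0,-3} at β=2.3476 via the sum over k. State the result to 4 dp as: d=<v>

d=0.3761

d^4_{0,-3}(β=2.3476) via Wigner's sum:
c=cos(2.3476/2)=0.386650, s=sin(2.3476/2)=0.922227; N=√[24·24·1·5040]=1703.830978
Admissible k: 0..1 (factorial args all ≥0)
  k=0: (−1)^3·1703.8310/(144)·0.3867^5·0.9222^3 = -0.080199
  k=1: (−1)^4·1703.8310/(144)·0.3867^3·0.9222^5 = +0.456253
d^4_{0,-3}(2.3476) = -0.080199 +0.456253 = +0.376055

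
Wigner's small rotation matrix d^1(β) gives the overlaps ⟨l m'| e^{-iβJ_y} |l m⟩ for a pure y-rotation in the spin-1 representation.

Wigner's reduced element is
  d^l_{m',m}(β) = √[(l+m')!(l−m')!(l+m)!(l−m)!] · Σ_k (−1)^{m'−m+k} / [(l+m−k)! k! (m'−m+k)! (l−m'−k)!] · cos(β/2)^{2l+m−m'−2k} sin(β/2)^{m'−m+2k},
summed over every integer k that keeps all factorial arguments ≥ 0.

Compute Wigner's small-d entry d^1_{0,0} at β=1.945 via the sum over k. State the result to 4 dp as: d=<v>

d=-0.3655

d^1_{0,0}(β=1.945) via Wigner's sum:
c=cos(1.945/2)=0.563236, s=sin(1.945/2)=0.826296; N=√[1·1·1·1]=1.000000
Admissible k: 0..1 (factorial args all ≥0)
  k=0: (−1)^0·1.0000/(1)·0.5632^2·0.8263^0 = +0.317234
  k=1: (−1)^1·1.0000/(1)·0.5632^0·0.8263^2 = -0.682766
d^1_{0,0}(1.945) = +0.317234 -0.682766 = -0.365531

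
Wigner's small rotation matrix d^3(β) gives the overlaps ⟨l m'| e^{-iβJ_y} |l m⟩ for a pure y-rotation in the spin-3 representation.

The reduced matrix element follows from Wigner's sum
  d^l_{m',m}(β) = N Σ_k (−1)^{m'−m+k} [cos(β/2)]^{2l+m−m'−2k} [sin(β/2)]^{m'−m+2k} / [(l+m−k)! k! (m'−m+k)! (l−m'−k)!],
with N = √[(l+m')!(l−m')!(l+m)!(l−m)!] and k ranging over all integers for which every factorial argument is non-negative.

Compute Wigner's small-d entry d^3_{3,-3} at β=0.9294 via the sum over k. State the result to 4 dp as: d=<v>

d^3_{3,-3}(β=0.9294) via Wigner's sum:
With c≡cos(β/2)=0.893956 and s≡sin(β/2)=0.448155, N=[720·1·1·720]^{1/2}=720.000000
Admissible k: 0..0 (factorial args all ≥0)
  k=0: (−1)^6·720.0000/(720)·0.8940^0·0.4482^6 = +0.008102
d^3_{3,-3}(0.9294) = +0.008102

d=0.0081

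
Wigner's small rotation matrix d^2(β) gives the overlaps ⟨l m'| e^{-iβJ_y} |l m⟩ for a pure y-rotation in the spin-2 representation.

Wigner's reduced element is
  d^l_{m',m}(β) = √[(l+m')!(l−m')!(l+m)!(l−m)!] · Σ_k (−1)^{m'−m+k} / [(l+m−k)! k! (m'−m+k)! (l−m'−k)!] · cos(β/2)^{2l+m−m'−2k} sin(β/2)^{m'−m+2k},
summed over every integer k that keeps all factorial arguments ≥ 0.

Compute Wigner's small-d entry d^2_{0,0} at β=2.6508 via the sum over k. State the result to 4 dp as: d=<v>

d^2_{0,0}(β=2.6508) via Wigner's sum:
c=cos(2.6508/2)=0.242941, s=sin(2.6508/2)=0.970041; N=√[2·2·2·2]=4.000000
k∈{0,1,2} keeps every argument non-negative
  k=0: (−1)^0·4.0000/(4)·0.2429^4·0.9700^0 = +0.003483
  k=1: (−1)^1·4.0000/(1)·0.2429^2·0.9700^2 = -0.222147
  k=2: (−1)^2·4.0000/(4)·0.2429^0·0.9700^4 = +0.885443
d^2_{0,0}(2.6508) = +0.003483 -0.222147 +0.885443 = +0.666779

d=0.6668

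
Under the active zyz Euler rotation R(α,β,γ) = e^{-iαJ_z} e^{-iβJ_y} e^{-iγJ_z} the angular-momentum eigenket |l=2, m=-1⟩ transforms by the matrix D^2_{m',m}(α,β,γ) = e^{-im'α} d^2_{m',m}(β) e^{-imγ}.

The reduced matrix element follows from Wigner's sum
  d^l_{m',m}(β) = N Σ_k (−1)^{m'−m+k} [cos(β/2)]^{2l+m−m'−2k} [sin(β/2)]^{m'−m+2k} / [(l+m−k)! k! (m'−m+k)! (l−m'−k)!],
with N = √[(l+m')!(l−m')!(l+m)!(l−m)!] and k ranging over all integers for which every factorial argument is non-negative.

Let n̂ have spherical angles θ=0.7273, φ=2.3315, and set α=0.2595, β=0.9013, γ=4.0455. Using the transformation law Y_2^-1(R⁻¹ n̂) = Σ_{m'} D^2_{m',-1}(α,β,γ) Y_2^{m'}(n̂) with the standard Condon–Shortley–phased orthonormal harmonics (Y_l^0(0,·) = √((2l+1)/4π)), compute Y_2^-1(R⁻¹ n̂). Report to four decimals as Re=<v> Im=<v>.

Re=0.0044 Im=0.1608

Need the full column D^2_{m',-1} for m'=−2..2 at α=0.2595, β=0.9013, γ=4.0455.
cos(β/2)=0.900164, sin(β/2)=0.435551
d^2_{-2,-1}: single k=1 term ⇒ +0.635381;  D = -0.093624-0.628445i
d^2_{-1,-1}: k∈[0..1] ⇒ +0.656579 -0.461150 = +0.195429;  D = -0.077432-0.179435i
d^2_{0,-1}: k∈[0..1] ⇒ -0.778179 +0.182185 = -0.595994;  D = +0.368649+0.468302i
d^2_{1,-1}: k∈[0..1] ⇒ +0.461150 -0.035988 = +0.425162;  D = -0.339898-0.255405i
d^2_{2,-1}: single k=0 term ⇒ -0.148754;  D = +0.137870+0.055853i
Y_2^{m'}(θ=0.7273,φ=2.3315) and Σ D·Y over m':
  (-0.0936-0.6284i)·(-0.0084+0.1705i)  (-0.0774-0.1794i)·(-0.2645-0.2779i)  (+0.3686+0.4683i)·(+0.2125+0.0000i)  (-0.3399-0.2554i)·(+0.2645-0.2779i)  (+0.1379+0.0559i)·(-0.0084-0.1705i)
Y_2^-1(R⁻¹ n̂) = +0.004406+0.160768i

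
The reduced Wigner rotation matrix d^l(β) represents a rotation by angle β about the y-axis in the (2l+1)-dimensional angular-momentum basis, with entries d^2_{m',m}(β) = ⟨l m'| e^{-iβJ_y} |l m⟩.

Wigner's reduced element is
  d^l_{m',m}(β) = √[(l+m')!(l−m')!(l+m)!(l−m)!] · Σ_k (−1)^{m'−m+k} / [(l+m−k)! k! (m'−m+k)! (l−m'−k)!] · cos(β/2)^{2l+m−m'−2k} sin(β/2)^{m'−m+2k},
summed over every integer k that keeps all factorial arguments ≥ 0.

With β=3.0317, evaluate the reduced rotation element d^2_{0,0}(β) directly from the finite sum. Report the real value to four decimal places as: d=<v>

d^2_{0,0}(β=3.0317) via Wigner's sum:
c=cos(3.0317/2)=0.054919, s=sin(3.0317/2)=0.998491; N=√[2·2·2·2]=4.000000
k: max(0,(0)−(0))=0 … min(2+(0),2−(0))=2
  k=0: (−1)^0·4.0000/(4)·0.0549^4·0.9985^0 = +0.000009
  k=1: (−1)^1·4.0000/(1)·0.0549^2·0.9985^2 = -0.012028
  k=2: (−1)^2·4.0000/(4)·0.0549^0·0.9985^4 = +0.993977
d^2_{0,0}(3.0317) = +0.000009 -0.012028 +0.993977 = +0.981958

d=0.9820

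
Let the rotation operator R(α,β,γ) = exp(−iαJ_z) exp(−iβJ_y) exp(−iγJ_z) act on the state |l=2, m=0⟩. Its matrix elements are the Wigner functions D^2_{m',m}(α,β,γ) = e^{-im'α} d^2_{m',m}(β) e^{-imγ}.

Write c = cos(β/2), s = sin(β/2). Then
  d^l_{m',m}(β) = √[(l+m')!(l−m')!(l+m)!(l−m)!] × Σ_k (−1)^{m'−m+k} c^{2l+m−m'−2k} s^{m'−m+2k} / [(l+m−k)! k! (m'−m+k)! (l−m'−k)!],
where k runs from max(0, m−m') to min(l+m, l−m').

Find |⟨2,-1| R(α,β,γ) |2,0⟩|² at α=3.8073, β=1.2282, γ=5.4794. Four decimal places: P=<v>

P=0.1502

Split into d^2_{-1,0}(β=1.2282) × two z-phases.
c=cos(1.2282/2)=0.817292, s=sin(1.2282/2)=0.576223; N=√[1·6·2·2]=4.898979
k: max(0,(0)−(-1))=1 … min(2+(0),2−(-1))=2
  k=1: (−1)^0·4.8990/(2)·0.8173^3·0.5762^1 = +0.770546
  k=2: (−1)^1·4.8990/(2)·0.8173^1·0.5762^3 = -0.383023
d^2_{-1,0}(1.2282) = +0.770546 -0.383023 = +0.387523
|D^2_{-1,0}|² = |d^2_{-1,0}(β)|² = (+0.387523)² = 0.150174 (the z-rotation phases have unit modulus)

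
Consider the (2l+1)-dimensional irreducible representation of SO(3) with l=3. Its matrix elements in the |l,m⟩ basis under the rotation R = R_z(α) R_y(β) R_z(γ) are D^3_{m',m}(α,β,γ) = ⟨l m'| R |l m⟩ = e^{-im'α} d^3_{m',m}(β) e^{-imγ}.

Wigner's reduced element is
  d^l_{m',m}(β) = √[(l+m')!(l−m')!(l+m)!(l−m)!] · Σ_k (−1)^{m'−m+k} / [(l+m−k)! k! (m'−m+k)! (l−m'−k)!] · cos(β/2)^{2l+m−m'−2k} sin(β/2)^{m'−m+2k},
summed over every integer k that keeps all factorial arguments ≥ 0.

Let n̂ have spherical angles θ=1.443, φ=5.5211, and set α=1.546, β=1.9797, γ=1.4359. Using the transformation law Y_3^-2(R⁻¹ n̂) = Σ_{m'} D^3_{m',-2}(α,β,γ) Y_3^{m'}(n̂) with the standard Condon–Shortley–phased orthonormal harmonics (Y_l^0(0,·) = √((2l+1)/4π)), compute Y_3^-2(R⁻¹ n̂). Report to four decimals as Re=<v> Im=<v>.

Need the full column D^3_{m',-2} for m'=−3..3 at α=1.546, β=1.9797, γ=1.4359.
cos(β/2)=0.548815, sin(β/2)=0.835944
d^3_{-3,-2}: single k=1 term ⇒ +0.101949;  D = +0.034400+0.095970i
d^3_{-2,-2}: k∈[0..1] ⇒ +0.027325 -0.316978 = -0.289653;  D = -0.275005+0.090946i
d^3_{-1,-2}: k∈[0..1] ⇒ -0.131616 +0.610716 = +0.479101;  D = -0.139105-0.458462i
d^3_{0,-2}: k∈[0..1] ⇒ +0.347232 -0.805603 = -0.458371;  D = +0.441790-0.122170i
d^3_{1,-2}: k∈[0..1] ⇒ -0.610716 +0.708453 = +0.097737;  D = +0.023706+0.094818i
d^3_{2,-2}: k∈[0..1] ⇒ +0.735411 -0.341242 = +0.394170;  D = +0.384652-0.086096i
d^3_{3,-2}: single k=0 term ⇒ -0.548766;  D = +0.106550+0.538322i
Y_3^{m'}(θ=1.443,φ=5.5211) and Σ D·Y over m':
  (+0.0344+0.0960i)·(-0.2670+0.3073i)  (-0.2750+0.0909i)·(+0.0060+0.1280i)  (-0.1391-0.4585i)·(-0.2130-0.2033i)  (+0.4418-0.1222i)·(-0.1388+0.0000i)  (+0.0237+0.0948i)·(+0.2130-0.2033i)  (+0.3847-0.0861i)·(+0.0060-0.1280i)  (+0.1065+0.5383i)·(+0.2670+0.3073i)
Y_3^-2(R⁻¹ n̂) = -0.298227+0.235334i

Re=-0.2982 Im=0.2353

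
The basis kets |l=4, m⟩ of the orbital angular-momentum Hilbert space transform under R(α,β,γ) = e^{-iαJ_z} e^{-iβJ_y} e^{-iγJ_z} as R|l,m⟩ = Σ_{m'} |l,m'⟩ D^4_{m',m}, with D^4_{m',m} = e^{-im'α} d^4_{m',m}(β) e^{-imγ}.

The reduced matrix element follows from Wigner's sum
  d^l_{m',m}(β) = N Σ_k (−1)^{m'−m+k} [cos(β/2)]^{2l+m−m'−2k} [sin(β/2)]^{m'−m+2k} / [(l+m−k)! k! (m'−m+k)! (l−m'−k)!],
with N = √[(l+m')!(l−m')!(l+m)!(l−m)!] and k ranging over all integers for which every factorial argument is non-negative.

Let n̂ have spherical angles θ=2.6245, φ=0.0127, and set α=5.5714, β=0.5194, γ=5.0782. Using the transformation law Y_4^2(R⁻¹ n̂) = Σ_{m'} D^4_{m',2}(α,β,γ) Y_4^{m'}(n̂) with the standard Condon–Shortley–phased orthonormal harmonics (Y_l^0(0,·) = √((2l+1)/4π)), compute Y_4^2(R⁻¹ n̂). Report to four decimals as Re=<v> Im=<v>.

Re=-0.2878 Im=-0.0258

Need the full column D^4_{m',2} for m'=−4..4 at α=5.5714, β=0.5194, γ=5.0782.
cos(β/2)=0.966467, sin(β/2)=0.256791
d^4_{-4,2}: single k=6 term ⇒ +0.001417;  D = +0.001284-0.000600i
d^4_{-3,2}: k∈[5..6] ⇒ +0.011315 -0.000266 = +0.011048;  D = +0.010634+0.002996i
d^4_{-2,2}: k∈[4..6] ⇒ +0.056906 -0.003214 +0.000019 = +0.053711;  D = +0.029632+0.044797i
d^4_{-1,2}: k∈[3..5] ⇒ +0.201924 -0.021383 +0.000302 = +0.180843;  D = -0.022975+0.179378i
d^4_{0,2}: k∈[2..4] ⇒ +0.509802 -0.095974 +0.002541 = +0.416369;  D = -0.309817+0.278167i
d^4_{1,2}: k∈[1..3] ⇒ +0.858074 -0.302886 +0.014255 = +0.569443;  D = -0.569331+0.011295i
d^4_{2,2}: k∈[0..2] ⇒ +0.761196 -0.644855 +0.056906 = +0.173247;  D = -0.133401-0.110538i
d^4_{3,2}: k∈[0..1] ⇒ -0.756750 +0.160272 = -0.596478;  D = +0.099186+0.588174i
d^4_{4,2}: single k=0 term ⇒ +0.284354;  D = +0.147347-0.243200i
Y_4^{m'}(θ=2.6245,φ=0.0127) and Σ D·Y over m':
  (+0.0013-0.0006i)·(+0.0264-0.0013i)  (+0.0106+0.0030i)·(-0.1314+0.0050i)  (+0.0296+0.0448i)·(+0.3505-0.0089i)  (-0.0230+0.1794i)·(-0.4654+0.0059i)  (-0.3098+0.2782i)·(+0.0333+0.0000i)  (-0.5693+0.0113i)·(+0.4654+0.0059i)  (-0.1334-0.1105i)·(+0.3505+0.0089i)  (+0.0992+0.5882i)·(+0.1314+0.0050i)  (+0.1473-0.2432i)·(+0.0264+0.0013i)
Y_4^2(R⁻¹ n̂) = -0.287776-0.025777i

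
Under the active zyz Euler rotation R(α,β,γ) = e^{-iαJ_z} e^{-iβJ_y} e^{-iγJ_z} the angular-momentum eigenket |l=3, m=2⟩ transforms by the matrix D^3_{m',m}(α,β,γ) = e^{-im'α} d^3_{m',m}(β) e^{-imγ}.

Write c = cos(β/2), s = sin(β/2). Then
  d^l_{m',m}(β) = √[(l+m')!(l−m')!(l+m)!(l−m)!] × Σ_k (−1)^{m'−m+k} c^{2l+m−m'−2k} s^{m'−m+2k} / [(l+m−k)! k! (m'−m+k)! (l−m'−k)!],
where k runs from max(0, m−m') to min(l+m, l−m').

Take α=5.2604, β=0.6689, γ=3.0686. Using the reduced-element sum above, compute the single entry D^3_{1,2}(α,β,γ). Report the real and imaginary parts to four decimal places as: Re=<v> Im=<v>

Re=0.2317 Im=0.5449

Split into d^3_{1,2}(β=0.6689) × two z-phases.
With c≡cos(β/2)=0.944591 and s≡sin(β/2)=0.328250, N=[24·2·120·1]^{1/2}=75.894664
Admissible k: 1..2 (factorial args all ≥0)
  k=1: (−1)^0·75.8947/(24)·0.9446^5·0.3282^1 = +0.780591
  k=2: (−1)^1·75.8947/(12)·0.9446^3·0.3282^3 = -0.188527
d^3_{1,2}(0.6689) = +0.780591 -0.188527 = +0.592063
Attach z-rotation phases: D = e^{-i(1)(5.2604)}·(+0.592063)·e^{-i(2)(3.0686)} = +0.231664+0.544858i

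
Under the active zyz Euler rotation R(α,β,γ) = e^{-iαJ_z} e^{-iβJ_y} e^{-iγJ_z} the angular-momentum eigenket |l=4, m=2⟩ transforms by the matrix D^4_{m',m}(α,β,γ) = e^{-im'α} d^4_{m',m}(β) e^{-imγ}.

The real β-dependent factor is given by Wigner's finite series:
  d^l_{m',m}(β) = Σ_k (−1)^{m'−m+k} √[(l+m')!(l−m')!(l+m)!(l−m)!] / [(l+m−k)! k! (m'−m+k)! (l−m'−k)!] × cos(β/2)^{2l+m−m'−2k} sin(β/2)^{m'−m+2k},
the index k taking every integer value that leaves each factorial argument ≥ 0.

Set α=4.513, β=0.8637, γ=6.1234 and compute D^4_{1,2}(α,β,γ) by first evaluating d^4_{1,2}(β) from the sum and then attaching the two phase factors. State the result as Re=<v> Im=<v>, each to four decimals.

Split into d^4_{1,2}(β=0.8637) × two z-phases.
Half-angle: c=0.908193, s=0.418552. N=√(120·6·720·2)=1018.233765
Admissible k: 1..3 (factorial args all ≥0)
  k=1: (−1)^0·1018.2338/(240)·0.9082^7·0.4186^1 = +0.904966
  k=2: (−1)^1·1018.2338/(48)·0.9082^5·0.4186^3 = -0.961046
  k=3: (−1)^2·1018.2338/(72)·0.9082^3·0.4186^5 = +0.136080
d^4_{1,2}(0.8637) = +0.904966 -0.961046 +0.136080 = +0.080000
Attach z-rotation phases: D = e^{-i(1)(4.513)}·(+0.080000)·e^{-i(2)(6.1234)} = -0.039678+0.069467i

Re=-0.0397 Im=0.0695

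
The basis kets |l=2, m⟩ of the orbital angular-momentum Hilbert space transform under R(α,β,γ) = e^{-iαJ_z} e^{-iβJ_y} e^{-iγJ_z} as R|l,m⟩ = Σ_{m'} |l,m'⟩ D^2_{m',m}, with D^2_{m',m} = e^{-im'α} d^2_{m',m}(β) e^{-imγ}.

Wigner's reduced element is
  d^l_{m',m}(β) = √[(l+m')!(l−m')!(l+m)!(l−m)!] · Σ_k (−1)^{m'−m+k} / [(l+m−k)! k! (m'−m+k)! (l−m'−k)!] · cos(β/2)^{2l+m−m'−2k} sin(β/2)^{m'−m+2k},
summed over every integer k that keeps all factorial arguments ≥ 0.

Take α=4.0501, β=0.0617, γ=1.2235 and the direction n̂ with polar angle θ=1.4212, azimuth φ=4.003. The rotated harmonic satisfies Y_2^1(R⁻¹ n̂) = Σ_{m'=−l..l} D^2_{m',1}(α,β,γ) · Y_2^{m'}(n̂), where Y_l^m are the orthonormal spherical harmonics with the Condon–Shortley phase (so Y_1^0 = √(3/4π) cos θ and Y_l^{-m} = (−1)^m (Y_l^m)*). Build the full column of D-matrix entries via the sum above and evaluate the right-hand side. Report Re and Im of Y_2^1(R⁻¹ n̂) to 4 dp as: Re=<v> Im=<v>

Need the full column D^2_{m',1} for m'=−2..2 at α=4.0501, β=0.0617, γ=1.2235.
cos(β/2)=0.999524, sin(β/2)=0.030845
d^2_{-2,1}: single k=3 term ⇒ +0.000059;  D = +0.000049+0.000033i
d^2_{-1,1}: k∈[2..3] ⇒ +0.002852 -0.000001 = +0.002851;  D = -0.002710+0.000883i
d^2_{0,1}: k∈[1..2] ⇒ +0.075447 -0.000072 = +0.075375;  D = +0.025654-0.070875i
d^2_{1,1}: k∈[0..1] ⇒ +0.998098 -0.002852 = +0.995247;  D = +0.529682+0.842587i
d^2_{2,1}: single k=0 term ⇒ -0.061602;  D = +0.061288+0.006216i
Y_2^{m'}(θ=1.4212,φ=4.003) and Σ D·Y over m':
  (+0.0000+0.0000i)·(-0.0572-0.3733i)  (-0.0027+0.0009i)·(-0.0742+0.0864i)  (+0.0257-0.0709i)·(-0.2944+0.0000i)  (+0.5297+0.8426i)·(+0.0742+0.0864i)  (+0.0613+0.0062i)·(-0.0572+0.3733i)
Y_2^1(R⁻¹ n̂) = -0.046751+0.151315i

Re=-0.0468 Im=0.1513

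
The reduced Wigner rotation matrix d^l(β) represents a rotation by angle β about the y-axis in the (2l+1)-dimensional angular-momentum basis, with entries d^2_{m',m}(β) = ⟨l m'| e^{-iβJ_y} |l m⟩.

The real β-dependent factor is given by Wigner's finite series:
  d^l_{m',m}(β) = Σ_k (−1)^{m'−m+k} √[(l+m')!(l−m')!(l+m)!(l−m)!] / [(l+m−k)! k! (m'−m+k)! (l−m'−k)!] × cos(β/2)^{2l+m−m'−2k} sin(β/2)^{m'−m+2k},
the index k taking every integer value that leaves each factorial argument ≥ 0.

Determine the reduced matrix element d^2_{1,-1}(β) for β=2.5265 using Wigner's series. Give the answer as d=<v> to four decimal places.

d=-0.5754

d^2_{1,-1}(β=2.5265) via Wigner's sum:
Half-angle: c=0.302721, s=0.953079. N=√(6·1·1·6)=6.000000
k∈{0,1} keeps every argument non-negative
  k=0: (−1)^2·6.0000/(2)·0.3027^2·0.9531^2 = +0.249726
  k=1: (−1)^3·6.0000/(6)·0.3027^0·0.9531^4 = -0.825118
d^2_{1,-1}(2.5265) = +0.249726 -0.825118 = -0.575392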